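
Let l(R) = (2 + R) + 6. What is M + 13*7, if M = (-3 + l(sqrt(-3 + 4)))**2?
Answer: 127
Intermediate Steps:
l(R) = 8 + R
M = 36 (M = (-3 + (8 + sqrt(-3 + 4)))**2 = (-3 + (8 + sqrt(1)))**2 = (-3 + (8 + 1))**2 = (-3 + 9)**2 = 6**2 = 36)
M + 13*7 = 36 + 13*7 = 36 + 91 = 127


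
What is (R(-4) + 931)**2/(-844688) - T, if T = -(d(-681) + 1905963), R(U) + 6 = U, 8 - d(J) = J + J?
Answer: 1611100448863/844688 ≈ 1.9073e+6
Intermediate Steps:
d(J) = 8 - 2*J (d(J) = 8 - (J + J) = 8 - 2*J)
R(U) = -6 + U
T = -1907333 (T = -((8 - 2*(-681)) + 1905963) = -((8 + 1362) + 1905963) = -(1370 + 1905963) = -1*1907333 = -1907333)
(R(-4) + 931)**2/(-844688) - T = ((-6 - 4) + 931)**2/(-844688) - 1*(-1907333) = (-10 + 931)**2*(-1/844688) + 1907333 = 921**2*(-1/844688) + 1907333 = 848241*(-1/844688) + 1907333 = -848241/844688 + 1907333 = 1611100448863/844688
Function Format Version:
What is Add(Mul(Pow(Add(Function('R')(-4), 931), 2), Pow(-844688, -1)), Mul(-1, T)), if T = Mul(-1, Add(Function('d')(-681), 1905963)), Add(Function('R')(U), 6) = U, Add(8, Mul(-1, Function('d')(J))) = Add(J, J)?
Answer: Rational(1611100448863, 844688) ≈ 1.9073e+6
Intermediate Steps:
Function('d')(J) = Add(8, Mul(-2, J)) (Function('d')(J) = Add(8, Mul(-1, Add(J, J))) = Add(8, Mul(-1, Mul(2, J))) = Add(8, Mul(-2, J)))
Function('R')(U) = Add(-6, U)
T = -1907333 (T = Mul(-1, Add(Add(8, Mul(-2, -681)), 1905963)) = Mul(-1, Add(Add(8, 1362), 1905963)) = Mul(-1, Add(1370, 1905963)) = Mul(-1, 1907333) = -1907333)
Add(Mul(Pow(Add(Function('R')(-4), 931), 2), Pow(-844688, -1)), Mul(-1, T)) = Add(Mul(Pow(Add(Add(-6, -4), 931), 2), Pow(-844688, -1)), Mul(-1, -1907333)) = Add(Mul(Pow(Add(-10, 931), 2), Rational(-1, 844688)), 1907333) = Add(Mul(Pow(921, 2), Rational(-1, 844688)), 1907333) = Add(Mul(848241, Rational(-1, 844688)), 1907333) = Add(Rational(-848241, 844688), 1907333) = Rational(1611100448863, 844688)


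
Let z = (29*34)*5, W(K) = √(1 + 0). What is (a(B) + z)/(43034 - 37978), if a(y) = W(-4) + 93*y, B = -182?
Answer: -11995/5056 ≈ -2.3724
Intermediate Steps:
W(K) = 1 (W(K) = √1 = 1)
a(y) = 1 + 93*y
z = 4930 (z = 986*5 = 4930)
(a(B) + z)/(43034 - 37978) = ((1 + 93*(-182)) + 4930)/(43034 - 37978) = ((1 - 16926) + 4930)/5056 = (-16925 + 4930)*(1/5056) = -11995*1/5056 = -11995/5056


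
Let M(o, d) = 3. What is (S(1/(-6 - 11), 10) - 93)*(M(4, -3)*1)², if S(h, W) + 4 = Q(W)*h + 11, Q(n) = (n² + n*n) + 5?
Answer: -15003/17 ≈ -882.53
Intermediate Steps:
Q(n) = 5 + 2*n² (Q(n) = (n² + n²) + 5 = 2*n² + 5 = 5 + 2*n²)
S(h, W) = 7 + h*(5 + 2*W²) (S(h, W) = -4 + ((5 + 2*W²)*h + 11) = -4 + (h*(5 + 2*W²) + 11) = -4 + (11 + h*(5 + 2*W²)) = 7 + h*(5 + 2*W²))
(S(1/(-6 - 11), 10) - 93)*(M(4, -3)*1)² = ((7 + (5 + 2*10²)/(-6 - 11)) - 93)*(3*1)² = ((7 + (5 + 2*100)/(-17)) - 93)*3² = ((7 - (5 + 200)/17) - 93)*9 = ((7 - 1/17*205) - 93)*9 = ((7 - 205/17) - 93)*9 = (-86/17 - 93)*9 = -1667/17*9 = -15003/17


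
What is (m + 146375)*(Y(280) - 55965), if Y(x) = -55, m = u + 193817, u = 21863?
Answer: -20282321100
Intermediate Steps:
m = 215680 (m = 21863 + 193817 = 215680)
(m + 146375)*(Y(280) - 55965) = (215680 + 146375)*(-55 - 55965) = 362055*(-56020) = -20282321100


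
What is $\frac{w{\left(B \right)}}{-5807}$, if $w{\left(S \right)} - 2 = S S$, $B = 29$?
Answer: $- \frac{843}{5807} \approx -0.14517$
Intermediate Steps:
$w{\left(S \right)} = 2 + S^{2}$ ($w{\left(S \right)} = 2 + S S = 2 + S^{2}$)
$\frac{w{\left(B \right)}}{-5807} = \frac{2 + 29^{2}}{-5807} = \left(2 + 841\right) \left(- \frac{1}{5807}\right) = 843 \left(- \frac{1}{5807}\right) = - \frac{843}{5807}$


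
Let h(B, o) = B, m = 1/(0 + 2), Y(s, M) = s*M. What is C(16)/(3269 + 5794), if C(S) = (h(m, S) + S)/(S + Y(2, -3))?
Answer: 11/60420 ≈ 0.00018206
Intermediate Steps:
Y(s, M) = M*s
m = ½ (m = 1/2 = ½ ≈ 0.50000)
C(S) = (½ + S)/(-6 + S) (C(S) = (½ + S)/(S - 3*2) = (½ + S)/(S - 6) = (½ + S)/(-6 + S))
C(16)/(3269 + 5794) = ((½ + 16)/(-6 + 16))/(3269 + 5794) = ((33/2)/10)/9063 = ((⅒)*(33/2))/9063 = (1/9063)*(33/20) = 11/60420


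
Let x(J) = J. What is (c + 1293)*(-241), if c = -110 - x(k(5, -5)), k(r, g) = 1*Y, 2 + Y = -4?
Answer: -286549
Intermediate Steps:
Y = -6 (Y = -2 - 4 = -6)
k(r, g) = -6 (k(r, g) = 1*(-6) = -6)
c = -104 (c = -110 - 1*(-6) = -110 + 6 = -104)
(c + 1293)*(-241) = (-104 + 1293)*(-241) = 1189*(-241) = -286549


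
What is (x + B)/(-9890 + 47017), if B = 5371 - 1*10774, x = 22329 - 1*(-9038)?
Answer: 25964/37127 ≈ 0.69933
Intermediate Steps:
x = 31367 (x = 22329 + 9038 = 31367)
B = -5403 (B = 5371 - 10774 = -5403)
(x + B)/(-9890 + 47017) = (31367 - 5403)/(-9890 + 47017) = 25964/37127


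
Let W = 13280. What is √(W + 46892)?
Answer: 14*√307 ≈ 245.30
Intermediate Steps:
√(W + 46892) = √(13280 + 46892) = √60172 = 14*√307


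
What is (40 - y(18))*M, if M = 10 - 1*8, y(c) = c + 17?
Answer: 10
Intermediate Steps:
y(c) = 17 + c
M = 2 (M = 10 - 8 = 2)
(40 - y(18))*M = (40 - (17 + 18))*2 = (40 - 1*35)*2 = (40 - 35)*2 = 5*2 = 10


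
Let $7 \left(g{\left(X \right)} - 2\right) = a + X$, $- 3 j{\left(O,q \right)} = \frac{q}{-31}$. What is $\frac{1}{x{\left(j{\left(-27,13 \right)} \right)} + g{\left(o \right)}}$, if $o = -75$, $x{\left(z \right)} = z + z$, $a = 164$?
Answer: $\frac{651}{9761} \approx 0.066694$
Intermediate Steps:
$j{\left(O,q \right)} = \frac{q}{93}$ ($j{\left(O,q \right)} = - \frac{q \frac{1}{-31}}{3} = - \frac{q \left(- \frac{1}{31}\right)}{3} = - \frac{\left(- \frac{1}{31}\right) q}{3} = \frac{q}{93}$)
$x{\left(z \right)} = 2 z$
$g{\left(X \right)} = \frac{178}{7} + \frac{X}{7}$ ($g{\left(X \right)} = 2 + \frac{164 + X}{7} = 2 + \left(\frac{164}{7} + \frac{X}{7}\right) = \frac{178}{7} + \frac{X}{7}$)
$\frac{1}{x{\left(j{\left(-27,13 \right)} \right)} + g{\left(o \right)}} = \frac{1}{2 \cdot \frac{1}{93} \cdot 13 + \left(\frac{178}{7} + \frac{1}{7} \left(-75\right)\right)} = \frac{1}{2 \cdot \frac{13}{93} + \left(\frac{178}{7} - \frac{75}{7}\right)} = \frac{1}{\frac{26}{93} + \frac{103}{7}} = \frac{1}{\frac{9761}{651}} = \frac{651}{9761}$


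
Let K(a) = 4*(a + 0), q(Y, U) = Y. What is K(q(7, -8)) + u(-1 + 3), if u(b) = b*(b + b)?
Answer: 36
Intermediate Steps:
K(a) = 4*a
u(b) = 2*b**2 (u(b) = b*(2*b) = 2*b**2)
K(q(7, -8)) + u(-1 + 3) = 4*7 + 2*(-1 + 3)**2 = 28 + 2*2**2 = 28 + 2*4 = 28 + 8 = 36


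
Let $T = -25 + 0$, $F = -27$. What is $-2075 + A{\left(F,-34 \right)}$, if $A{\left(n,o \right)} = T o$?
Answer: $-1225$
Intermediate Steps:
$T = -25$
$A{\left(n,o \right)} = - 25 o$
$-2075 + A{\left(F,-34 \right)} = -2075 - -850 = -2075 + 850 = -1225$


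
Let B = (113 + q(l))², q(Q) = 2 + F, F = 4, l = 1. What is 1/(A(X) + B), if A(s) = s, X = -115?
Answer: 1/14046 ≈ 7.1195e-5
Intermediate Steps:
q(Q) = 6 (q(Q) = 2 + 4 = 6)
B = 14161 (B = (113 + 6)² = 119² = 14161)
1/(A(X) + B) = 1/(-115 + 14161) = 1/14046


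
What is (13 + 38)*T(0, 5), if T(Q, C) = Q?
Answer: 0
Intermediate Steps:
(13 + 38)*T(0, 5) = (13 + 38)*0 = 51*0 = 0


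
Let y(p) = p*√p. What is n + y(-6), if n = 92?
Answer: 92 - 6*I*√6 ≈ 92.0 - 14.697*I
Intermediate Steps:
y(p) = p^(3/2)
n + y(-6) = 92 + (-6)^(3/2) = 92 - 6*I*√6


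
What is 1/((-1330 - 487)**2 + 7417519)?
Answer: 1/10719008 ≈ 9.3292e-8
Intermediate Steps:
1/((-1330 - 487)**2 + 7417519) = 1/((-1817)**2 + 7417519) = 1/(3301489 + 7417519) = 1/10719008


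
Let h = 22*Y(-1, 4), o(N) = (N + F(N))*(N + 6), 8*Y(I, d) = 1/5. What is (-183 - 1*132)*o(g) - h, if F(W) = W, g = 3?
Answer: -340211/20 ≈ -17011.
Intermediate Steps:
Y(I, d) = 1/40 (Y(I, d) = (⅛)/5 = (⅛)*(⅕) = 1/40)
o(N) = 2*N*(6 + N) (o(N) = (N + N)*(N + 6) = (2*N)*(6 + N) = 2*N*(6 + N))
h = 11/20 (h = 22*(1/40) = 11/20 ≈ 0.55000)
(-183 - 1*132)*o(g) - h = (-183 - 1*132)*(2*3*(6 + 3)) - 1*11/20 = (-183 - 132)*(2*3*9) - 11/20 = -315*54 - 11/20 = -17010 - 11/20 = -340211/20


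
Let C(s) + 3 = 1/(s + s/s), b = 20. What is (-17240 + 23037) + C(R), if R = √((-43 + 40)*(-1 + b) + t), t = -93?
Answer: 5*(-1159*I + 5794*√6)/(-I + 5*√6) ≈ 5794.0 - 0.081109*I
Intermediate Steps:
R = 5*I*√6 (R = √((-43 + 40)*(-1 + 20) - 93) = √(-3*19 - 93) = √(-57 - 93) = √(-150) = 5*I*√6 ≈ 12.247*I)
C(s) = -3 + 1/(1 + s) (C(s) = -3 + 1/(s + s/s) = -3 + 1/(s + 1) = -3 + 1/(1 + s))
(-17240 + 23037) + C(R) = (-17240 + 23037) + (-2 - 15*I*√6)/(1 + 5*I*√6) = 5797 + (-2 - 15*I*√6)/(1 + 5*I*√6)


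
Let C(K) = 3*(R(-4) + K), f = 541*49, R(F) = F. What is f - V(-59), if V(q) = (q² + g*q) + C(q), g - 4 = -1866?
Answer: -86641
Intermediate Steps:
f = 26509
g = -1862 (g = 4 - 1866 = -1862)
C(K) = -12 + 3*K (C(K) = 3*(-4 + K) = -12 + 3*K)
V(q) = -12 + q² - 1859*q (V(q) = (q² - 1862*q) + (-12 + 3*q) = -12 + q² - 1859*q)
f - V(-59) = 26509 - (-12 + (-59)² - 1859*(-59)) = 26509 - (-12 + 3481 + 109681) = 26509 - 1*113150 = 26509 - 113150 = -86641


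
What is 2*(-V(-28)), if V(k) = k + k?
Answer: 112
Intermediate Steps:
V(k) = 2*k
2*(-V(-28)) = 2*(-2*(-28)) = 2*(-1*(-56)) = 2*56 = 112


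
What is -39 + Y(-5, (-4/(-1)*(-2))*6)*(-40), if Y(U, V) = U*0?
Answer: -39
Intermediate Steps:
Y(U, V) = 0
-39 + Y(-5, (-4/(-1)*(-2))*6)*(-40) = -39 + 0*(-40) = -39 + 0 = -39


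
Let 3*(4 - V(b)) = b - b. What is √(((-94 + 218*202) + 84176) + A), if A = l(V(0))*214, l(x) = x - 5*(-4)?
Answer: 3*√14806 ≈ 365.04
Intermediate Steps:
V(b) = 4 (V(b) = 4 - (b - b)/3 = 4 - ⅓*0 = 4 + 0 = 4)
l(x) = 20 + x (l(x) = x + 20 = 20 + x)
A = 5136 (A = (20 + 4)*214 = 24*214 = 5136)
√(((-94 + 218*202) + 84176) + A) = √(((-94 + 218*202) + 84176) + 5136) = √(((-94 + 44036) + 84176) + 5136) = √((43942 + 84176) + 5136) = √(128118 + 5136) = √133254 = 3*√14806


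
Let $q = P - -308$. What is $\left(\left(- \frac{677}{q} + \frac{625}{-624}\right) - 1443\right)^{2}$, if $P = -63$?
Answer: $\frac{48921217456676569}{23372294400} \approx 2.0931 \cdot 10^{6}$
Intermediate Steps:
$q = 245$ ($q = -63 - -308 = -63 + 308 = 245$)
$\left(\left(- \frac{677}{q} + \frac{625}{-624}\right) - 1443\right)^{2} = \left(\left(- \frac{677}{245} + \frac{625}{-624}\right) - 1443\right)^{2} = \left(\left(\left(-677\right) \frac{1}{245} + 625 \left(- \frac{1}{624}\right)\right) - 1443\right)^{2} = \left(\left(- \frac{677}{245} - \frac{625}{624}\right) - 1443\right)^{2} = \left(- \frac{575573}{152880} - 1443\right)^{2} = \left(- \frac{221181413}{152880}\right)^{2} = \frac{48921217456676569}{23372294400}$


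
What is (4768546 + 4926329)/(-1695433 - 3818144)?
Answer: -3231625/1837859 ≈ -1.7584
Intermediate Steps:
(4768546 + 4926329)/(-1695433 - 3818144) = 9694875/(-5513577) = 9694875*(-1/5513577) = -3231625/1837859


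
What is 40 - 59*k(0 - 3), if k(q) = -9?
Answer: 571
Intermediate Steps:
40 - 59*k(0 - 3) = 40 - 59*(-9) = 40 + 531 = 571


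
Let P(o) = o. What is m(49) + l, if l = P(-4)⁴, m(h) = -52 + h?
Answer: 253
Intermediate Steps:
l = 256 (l = (-4)⁴ = 256)
m(49) + l = (-52 + 49) + 256 = -3 + 256 = 253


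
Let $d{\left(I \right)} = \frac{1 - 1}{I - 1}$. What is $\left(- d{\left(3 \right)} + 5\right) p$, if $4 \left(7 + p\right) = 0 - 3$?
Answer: $- \frac{155}{4} \approx -38.75$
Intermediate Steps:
$p = - \frac{31}{4}$ ($p = -7 + \frac{0 - 3}{4} = -7 + \frac{1}{4} \left(-3\right) = -7 - \frac{3}{4} = - \frac{31}{4} \approx -7.75$)
$d{\left(I \right)} = 0$ ($d{\left(I \right)} = \frac{0}{-1 + I} = 0$)
$\left(- d{\left(3 \right)} + 5\right) p = \left(\left(-1\right) 0 + 5\right) \left(- \frac{31}{4}\right) = \left(0 + 5\right) \left(- \frac{31}{4}\right) = 5 \left(- \frac{31}{4}\right) = - \frac{155}{4}$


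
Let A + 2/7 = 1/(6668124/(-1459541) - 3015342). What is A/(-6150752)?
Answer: 1257436301297/27069594537301401792 ≈ 4.6452e-8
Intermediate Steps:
A = -1257436301297/4401021946146 (A = -2/7 + 1/(6668124/(-1459541) - 3015342) = -2/7 + 1/(6668124*(-1/1459541) - 3015342) = -2/7 + 1/(-6668124/1459541 - 3015342) = -2/7 + 1/(-4401021946146/1459541) = -2/7 - 1459541/4401021946146 = -1257436301297/4401021946146 ≈ -0.28571)
A/(-6150752) = -1257436301297/4401021946146/(-6150752) = -1257436301297/4401021946146*(-1/6150752) = 1257436301297/27069594537301401792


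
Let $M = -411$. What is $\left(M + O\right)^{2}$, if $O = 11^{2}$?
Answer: $84100$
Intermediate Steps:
$O = 121$
$\left(M + O\right)^{2} = \left(-411 + 121\right)^{2} = \left(-290\right)^{2} = 84100$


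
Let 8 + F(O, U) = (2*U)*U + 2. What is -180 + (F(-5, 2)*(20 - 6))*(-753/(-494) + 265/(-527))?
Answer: -19707526/130169 ≈ -151.40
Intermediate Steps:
F(O, U) = -6 + 2*U² (F(O, U) = -8 + ((2*U)*U + 2) = -8 + (2*U² + 2) = -8 + (2 + 2*U²) = -6 + 2*U²)
-180 + (F(-5, 2)*(20 - 6))*(-753/(-494) + 265/(-527)) = -180 + ((-6 + 2*2²)*(20 - 6))*(-753/(-494) + 265/(-527)) = -180 + ((-6 + 2*4)*14)*(-753*(-1/494) + 265*(-1/527)) = -180 + ((-6 + 8)*14)*(753/494 - 265/527) = -180 + (2*14)*(265921/260338) = -180 + 28*(265921/260338) = -180 + 3722894/130169 = -19707526/130169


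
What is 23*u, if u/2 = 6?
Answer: 276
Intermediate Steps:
u = 12 (u = 2*6 = 12)
23*u = 23*12 = 276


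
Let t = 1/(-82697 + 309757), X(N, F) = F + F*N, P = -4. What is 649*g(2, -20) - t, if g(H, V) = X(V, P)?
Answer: 11199507439/227060 ≈ 49324.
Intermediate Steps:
g(H, V) = -4 - 4*V (g(H, V) = -4*(1 + V) = -4 - 4*V)
t = 1/227060 ≈ 4.4041e-6
649*g(2, -20) - t = 649*(-4 - 4*(-20)) - 1*1/227060 = 649*(-4 + 80) - 1/227060 = 649*76 - 1/227060 = 49324 - 1/227060 = 11199507439/227060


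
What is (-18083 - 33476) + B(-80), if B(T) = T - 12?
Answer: -51651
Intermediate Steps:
B(T) = -12 + T
(-18083 - 33476) + B(-80) = (-18083 - 33476) + (-12 - 80) = -51559 - 92 = -51651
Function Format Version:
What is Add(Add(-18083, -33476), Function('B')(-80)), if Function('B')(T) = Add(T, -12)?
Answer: -51651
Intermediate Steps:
Function('B')(T) = Add(-12, T)
Add(Add(-18083, -33476), Function('B')(-80)) = Add(Add(-18083, -33476), Add(-12, -80)) = Add(-51559, -92) = -51651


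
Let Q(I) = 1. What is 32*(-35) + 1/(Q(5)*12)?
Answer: -13439/12 ≈ -1119.9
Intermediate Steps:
32*(-35) + 1/(Q(5)*12) = 32*(-35) + 1/(1*12) = -1120 + 1*(1/12) = -1120 + 1/12 = -13439/12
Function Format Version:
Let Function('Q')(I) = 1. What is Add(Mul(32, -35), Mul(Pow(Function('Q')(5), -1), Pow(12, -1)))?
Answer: Rational(-13439, 12) ≈ -1119.9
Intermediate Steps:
Add(Mul(32, -35), Mul(Pow(Function('Q')(5), -1), Pow(12, -1))) = Add(Mul(32, -35), Mul(Pow(1, -1), Pow(12, -1))) = Add(-1120, Mul(1, Rational(1, 12))) = Add(-1120, Rational(1, 12)) = Rational(-13439, 12)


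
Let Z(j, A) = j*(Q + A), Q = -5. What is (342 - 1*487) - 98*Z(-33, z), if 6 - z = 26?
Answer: -80995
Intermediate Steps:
z = -20 (z = 6 - 1*26 = 6 - 26 = -20)
Z(j, A) = j*(-5 + A)
(342 - 1*487) - 98*Z(-33, z) = (342 - 1*487) - (-3234)*(-5 - 20) = (342 - 487) - (-3234)*(-25) = -145 - 98*825 = -145 - 80850 = -80995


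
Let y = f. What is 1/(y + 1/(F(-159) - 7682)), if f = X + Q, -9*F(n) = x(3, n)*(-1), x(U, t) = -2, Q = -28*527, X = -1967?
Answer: -69140/1156228229 ≈ -5.9798e-5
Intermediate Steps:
Q = -14756
F(n) = -2/9 (F(n) = -(-2)*(-1)/9 = -⅑*2 = -2/9)
f = -16723 (f = -1967 - 14756 = -16723)
y = -16723
1/(y + 1/(F(-159) - 7682)) = 1/(-16723 + 1/(-2/9 - 7682)) = 1/(-16723 + 1/(-69140/9)) = 1/(-16723 - 9/69140) = 1/(-1156228229/69140) = -69140/1156228229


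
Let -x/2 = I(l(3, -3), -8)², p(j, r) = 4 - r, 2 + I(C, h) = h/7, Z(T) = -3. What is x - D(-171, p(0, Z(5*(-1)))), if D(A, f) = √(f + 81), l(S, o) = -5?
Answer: -968/49 - 2*√22 ≈ -29.136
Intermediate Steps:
I(C, h) = -2 + h/7
D(A, f) = √(81 + f)
x = -968/49 (x = -2*(-2 + (⅐)*(-8))² = -2*(-2 - 8/7)² = -2*(-22/7)² = -2*484/49 = -968/49 ≈ -19.755)
x - D(-171, p(0, Z(5*(-1)))) = -968/49 - √(81 + (4 - 1*(-3))) = -968/49 - √(81 + (4 + 3)) = -968/49 - √(81 + 7) = -968/49 - √88 = -968/49 - 2*√22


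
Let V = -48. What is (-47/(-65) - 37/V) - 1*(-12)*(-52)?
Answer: -1942219/3120 ≈ -622.51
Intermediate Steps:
(-47/(-65) - 37/V) - 1*(-12)*(-52) = (-47/(-65) - 37/(-48)) - 1*(-12)*(-52) = (-47*(-1/65) - 37*(-1/48)) + 12*(-52) = (47/65 + 37/48) - 624 = 4661/3120 - 624 = -1942219/3120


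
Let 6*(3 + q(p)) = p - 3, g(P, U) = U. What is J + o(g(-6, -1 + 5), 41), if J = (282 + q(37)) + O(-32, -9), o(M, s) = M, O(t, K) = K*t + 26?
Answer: 1808/3 ≈ 602.67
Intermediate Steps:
O(t, K) = 26 + K*t
q(p) = -7/2 + p/6 (q(p) = -3 + (p - 3)/6 = -3 + (-3 + p)/6 = -3 + (-½ + p/6) = -7/2 + p/6)
J = 1796/3 (J = (282 + (-7/2 + (⅙)*37)) + (26 - 9*(-32)) = (282 + (-7/2 + 37/6)) + (26 + 288) = (282 + 8/3) + 314 = 854/3 + 314 = 1796/3 ≈ 598.67)
J + o(g(-6, -1 + 5), 41) = 1796/3 + (-1 + 5) = 1796/3 + 4 = 1808/3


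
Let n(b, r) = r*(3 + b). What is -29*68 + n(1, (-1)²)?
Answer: -1968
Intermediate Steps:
-29*68 + n(1, (-1)²) = -29*68 + (-1)²*(3 + 1) = -1972 + 1*4 = -1972 + 4 = -1968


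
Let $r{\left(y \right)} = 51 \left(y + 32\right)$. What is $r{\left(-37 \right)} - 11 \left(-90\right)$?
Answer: $735$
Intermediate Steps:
$r{\left(y \right)} = 1632 + 51 y$ ($r{\left(y \right)} = 51 \left(32 + y\right) = 1632 + 51 y$)
$r{\left(-37 \right)} - 11 \left(-90\right) = \left(1632 + 51 \left(-37\right)\right) - 11 \left(-90\right) = \left(1632 - 1887\right) - -990 = -255 + 990 = 735$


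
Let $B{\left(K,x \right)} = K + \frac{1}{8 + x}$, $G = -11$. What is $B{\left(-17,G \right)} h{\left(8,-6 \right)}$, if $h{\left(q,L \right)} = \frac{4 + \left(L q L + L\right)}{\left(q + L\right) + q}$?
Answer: $- \frac{7436}{15} \approx -495.73$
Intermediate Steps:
$h{\left(q,L \right)} = \frac{4 + L + q L^{2}}{L + 2 q}$ ($h{\left(q,L \right)} = \frac{4 + \left(q L^{2} + L\right)}{\left(L + q\right) + q} = \frac{4 + \left(L + q L^{2}\right)}{L + 2 q} = \frac{4 + L + q L^{2}}{L + 2 q}$)
$B{\left(-17,G \right)} h{\left(8,-6 \right)} = \frac{1 + 8 \left(-17\right) - -187}{8 - 11} \frac{4 - 6 + 8 \left(-6\right)^{2}}{-6 + 2 \cdot 8} = \frac{1 - 136 + 187}{-3} \frac{4 - 6 + 8 \cdot 36}{-6 + 16} = \left(- \frac{1}{3}\right) 52 \frac{4 - 6 + 288}{10} = - \frac{52 \cdot \frac{1}{10} \cdot 286}{3} = \left(- \frac{52}{3}\right) \frac{143}{5} = - \frac{7436}{15}$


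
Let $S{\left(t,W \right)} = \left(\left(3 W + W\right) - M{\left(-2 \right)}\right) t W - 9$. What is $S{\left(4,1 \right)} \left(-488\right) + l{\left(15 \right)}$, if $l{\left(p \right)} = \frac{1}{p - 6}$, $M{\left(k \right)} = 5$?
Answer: $\frac{57097}{9} \approx 6344.1$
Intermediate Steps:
$S{\left(t,W \right)} = -9 + W t \left(-5 + 4 W\right)$ ($S{\left(t,W \right)} = \left(\left(3 W + W\right) - 5\right) t W - 9 = \left(4 W - 5\right) t W - 9 = \left(-5 + 4 W\right) t W - 9 = t \left(-5 + 4 W\right) W - 9 = W t \left(-5 + 4 W\right) - 9 = -9 + W t \left(-5 + 4 W\right)$)
$l{\left(p \right)} = \frac{1}{-6 + p}$
$S{\left(4,1 \right)} \left(-488\right) + l{\left(15 \right)} = \left(-9 - 5 \cdot 4 + 4 \cdot 4 \cdot 1^{2}\right) \left(-488\right) + \frac{1}{-6 + 15} = \left(-9 - 20 + 4 \cdot 4 \cdot 1\right) \left(-488\right) + \frac{1}{9} = \left(-9 - 20 + 16\right) \left(-488\right) + \frac{1}{9} = \left(-13\right) \left(-488\right) + \frac{1}{9} = 6344 + \frac{1}{9} = \frac{57097}{9}$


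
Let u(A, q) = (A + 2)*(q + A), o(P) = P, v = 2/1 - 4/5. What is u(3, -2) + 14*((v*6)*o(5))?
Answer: 509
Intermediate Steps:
v = 6/5 (v = 2*1 - 4*⅕ = 2 - ⅘ = 6/5 ≈ 1.2000)
u(A, q) = (2 + A)*(A + q)
u(3, -2) + 14*((v*6)*o(5)) = (3² + 2*3 + 2*(-2) + 3*(-2)) + 14*(((6/5)*6)*5) = (9 + 6 - 4 - 6) + 14*((36/5)*5) = 5 + 14*36 = 5 + 504 = 509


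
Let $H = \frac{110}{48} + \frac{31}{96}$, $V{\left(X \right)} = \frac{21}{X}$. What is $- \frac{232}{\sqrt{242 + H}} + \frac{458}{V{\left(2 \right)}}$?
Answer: $\frac{916}{21} - \frac{928 \sqrt{140898}}{23483} \approx 28.785$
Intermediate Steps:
$H = \frac{251}{96}$ ($H = 110 \cdot \frac{1}{48} + 31 \cdot \frac{1}{96} = \frac{55}{24} + \frac{31}{96} = \frac{251}{96} \approx 2.6146$)
$- \frac{232}{\sqrt{242 + H}} + \frac{458}{V{\left(2 \right)}} = - \frac{232}{\sqrt{242 + \frac{251}{96}}} + \frac{458}{21 \cdot \frac{1}{2}} = - \frac{232}{\sqrt{\frac{23483}{96}}} + \frac{458}{21 \cdot \frac{1}{2}} = - \frac{232}{\frac{1}{24} \sqrt{140898}} + \frac{458}{\frac{21}{2}} = - 232 \frac{4 \sqrt{140898}}{23483} + 458 \cdot \frac{2}{21} = - \frac{928 \sqrt{140898}}{23483} + \frac{916}{21} = \frac{916}{21} - \frac{928 \sqrt{140898}}{23483}$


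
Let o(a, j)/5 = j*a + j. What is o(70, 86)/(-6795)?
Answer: -6106/1359 ≈ -4.4930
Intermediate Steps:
o(a, j) = 5*j + 5*a*j (o(a, j) = 5*(j*a + j) = 5*(a*j + j) = 5*(j + a*j) = 5*j + 5*a*j)
o(70, 86)/(-6795) = (5*86*(1 + 70))/(-6795) = (5*86*71)*(-1/6795) = 30530*(-1/6795) = -6106/1359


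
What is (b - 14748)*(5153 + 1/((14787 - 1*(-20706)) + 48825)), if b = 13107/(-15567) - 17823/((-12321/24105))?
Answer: 2388525699756224705/23037432063 ≈ 1.0368e+8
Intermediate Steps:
b = 247695785554/7103741 (b = 13107*(-1/15567) - 17823/((-12321*1/24105)) = -4369/5189 - 17823/(-4107/8035) = -4369/5189 - 17823*(-8035/4107) = -4369/5189 + 47735935/1369 = 247695785554/7103741 ≈ 34868.)
(b - 14748)*(5153 + 1/((14787 - 1*(-20706)) + 48825)) = (247695785554/7103741 - 14748)*(5153 + 1/((14787 - 1*(-20706)) + 48825)) = 142929813286*(5153 + 1/((14787 + 20706) + 48825))/7103741 = 142929813286*(5153 + 1/(35493 + 48825))/7103741 = 142929813286*(5153 + 1/84318)/7103741 = (142929813286/7103741)*(434490655/84318) = 2388525699756224705/23037432063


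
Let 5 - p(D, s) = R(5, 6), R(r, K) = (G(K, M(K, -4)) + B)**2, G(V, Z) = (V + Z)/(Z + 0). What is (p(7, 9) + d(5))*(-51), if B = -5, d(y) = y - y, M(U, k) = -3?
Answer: 1581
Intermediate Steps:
d(y) = 0
G(V, Z) = (V + Z)/Z
R(r, K) = (-4 - K/3)**2 (R(r, K) = ((K - 3)/(-3) - 5)**2 = (-(-3 + K)/3 - 5)**2 = ((1 - K/3) - 5)**2 = (-4 - K/3)**2)
p(D, s) = -31 (p(D, s) = 5 - (12 + 6)**2/9 = 5 - 18**2/9 = 5 - 324/9 = 5 - 1*36 = 5 - 36 = -31)
(p(7, 9) + d(5))*(-51) = (-31 + 0)*(-51) = -31*(-51) = 1581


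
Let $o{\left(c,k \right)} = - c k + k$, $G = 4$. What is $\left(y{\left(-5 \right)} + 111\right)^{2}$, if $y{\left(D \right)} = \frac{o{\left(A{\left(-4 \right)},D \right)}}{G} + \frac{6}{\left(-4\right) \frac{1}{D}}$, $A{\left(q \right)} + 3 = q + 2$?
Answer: $12321$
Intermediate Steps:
$A{\left(q \right)} = -1 + q$ ($A{\left(q \right)} = -3 + \left(q + 2\right) = -3 + \left(2 + q\right) = -1 + q$)
$o{\left(c,k \right)} = k - c k$ ($o{\left(c,k \right)} = - c k + k = k - c k$)
$y{\left(D \right)} = 0$ ($y{\left(D \right)} = \frac{D \left(1 - \left(-1 - 4\right)\right)}{4} + \frac{6}{\left(-4\right) \frac{1}{D}} = D \left(1 - -5\right) \frac{1}{4} + 6 \left(- \frac{D}{4}\right) = D \left(1 + 5\right) \frac{1}{4} - \frac{3 D}{2} = D 6 \cdot \frac{1}{4} - \frac{3 D}{2} = 6 D \frac{1}{4} - \frac{3 D}{2} = \frac{3 D}{2} - \frac{3 D}{2} = 0$)
$\left(y{\left(-5 \right)} + 111\right)^{2} = \left(0 + 111\right)^{2} = 111^{2} = 12321$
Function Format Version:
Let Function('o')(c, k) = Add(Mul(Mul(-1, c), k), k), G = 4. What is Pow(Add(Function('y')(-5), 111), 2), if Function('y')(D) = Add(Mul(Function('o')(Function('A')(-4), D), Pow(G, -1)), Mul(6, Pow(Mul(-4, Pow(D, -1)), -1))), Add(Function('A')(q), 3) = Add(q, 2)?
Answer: 12321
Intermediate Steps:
Function('A')(q) = Add(-1, q) (Function('A')(q) = Add(-3, Add(q, 2)) = Add(-3, Add(2, q)) = Add(-1, q))
Function('o')(c, k) = Add(k, Mul(-1, c, k)) (Function('o')(c, k) = Add(Mul(-1, c, k), k) = Add(k, Mul(-1, c, k)))
Function('y')(D) = 0 (Function('y')(D) = Add(Mul(Mul(D, Add(1, Mul(-1, Add(-1, -4)))), Pow(4, -1)), Mul(6, Pow(Mul(-4, Pow(D, -1)), -1))) = Add(Mul(Mul(D, Add(1, Mul(-1, -5))), Rational(1, 4)), Mul(6, Mul(Rational(-1, 4), D))) = Add(Mul(Mul(D, Add(1, 5)), Rational(1, 4)), Mul(Rational(-3, 2), D)) = Add(Mul(Mul(D, 6), Rational(1, 4)), Mul(Rational(-3, 2), D)) = Add(Mul(Mul(6, D), Rational(1, 4)), Mul(Rational(-3, 2), D)) = Add(Mul(Rational(3, 2), D), Mul(Rational(-3, 2), D)) = 0)
Pow(Add(Function('y')(-5), 111), 2) = Pow(Add(0, 111), 2) = Pow(111, 2) = 12321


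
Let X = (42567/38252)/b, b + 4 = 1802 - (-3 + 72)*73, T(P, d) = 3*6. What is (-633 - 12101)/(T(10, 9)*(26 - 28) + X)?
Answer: 1577720035352/4460378775 ≈ 353.72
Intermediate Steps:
T(P, d) = 18
b = -3239 (b = -4 + (1802 - (-3 + 72)*73) = -4 + (1802 - 69*73) = -4 + (1802 - 1*5037) = -4 + (1802 - 5037) = -4 - 3235 = -3239)
X = -42567/123898228 (X = (42567/38252)/(-3239) = (42567*(1/38252))*(-1/3239) = (42567/38252)*(-1/3239) = -42567/123898228 ≈ -0.00034356)
(-633 - 12101)/(T(10, 9)*(26 - 28) + X) = (-633 - 12101)/(18*(26 - 28) - 42567/123898228) = -12734/(18*(-2) - 42567/123898228) = -12734/(-36 - 42567/123898228) = -12734/(-4460378775/123898228) = -12734*(-123898228/4460378775) = 1577720035352/4460378775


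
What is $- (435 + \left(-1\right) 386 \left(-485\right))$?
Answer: $-187645$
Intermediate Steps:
$- (435 + \left(-1\right) 386 \left(-485\right)) = - (435 - -187210) = - (435 + 187210) = \left(-1\right) 187645 = -187645$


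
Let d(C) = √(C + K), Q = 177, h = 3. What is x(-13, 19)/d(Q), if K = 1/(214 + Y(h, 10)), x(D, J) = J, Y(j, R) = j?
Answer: 19*√8334970/38410 ≈ 1.4281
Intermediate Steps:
K = 1/217 (K = 1/(214 + 3) = 1/217 ≈ 0.0046083)
d(C) = √(1/217 + C) (d(C) = √(C + 1/217) = √(1/217 + C))
x(-13, 19)/d(Q) = 19/((√(217 + 47089*177)/217)) = 19/((√(217 + 8334753)/217)) = 19/((√8334970/217)) = 19*(√8334970/38410) = 19*√8334970/38410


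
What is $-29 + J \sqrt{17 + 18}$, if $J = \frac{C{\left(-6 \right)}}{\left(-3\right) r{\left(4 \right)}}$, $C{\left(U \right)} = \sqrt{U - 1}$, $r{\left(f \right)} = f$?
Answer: $-29 - \frac{7 i \sqrt{5}}{12} \approx -29.0 - 1.3044 i$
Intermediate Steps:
$C{\left(U \right)} = \sqrt{-1 + U}$
$J = - \frac{i \sqrt{7}}{12}$ ($J = \frac{\sqrt{-1 - 6}}{\left(-3\right) 4} = \frac{\sqrt{-7}}{-12} = i \sqrt{7} \left(- \frac{1}{12}\right) = - \frac{i \sqrt{7}}{12} \approx - 0.22048 i$)
$-29 + J \sqrt{17 + 18} = -29 + - \frac{i \sqrt{7}}{12} \sqrt{17 + 18} = -29 + - \frac{i \sqrt{7}}{12} \sqrt{35} = -29 - \frac{7 i \sqrt{5}}{12}$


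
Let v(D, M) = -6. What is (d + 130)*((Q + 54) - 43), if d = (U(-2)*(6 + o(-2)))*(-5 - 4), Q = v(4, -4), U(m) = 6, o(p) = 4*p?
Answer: 1190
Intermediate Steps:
Q = -6
d = 108 (d = (6*(6 + 4*(-2)))*(-5 - 4) = (6*(6 - 8))*(-9) = (6*(-2))*(-9) = -12*(-9) = 108)
(d + 130)*((Q + 54) - 43) = (108 + 130)*((-6 + 54) - 43) = 238*(48 - 43) = 238*5 = 1190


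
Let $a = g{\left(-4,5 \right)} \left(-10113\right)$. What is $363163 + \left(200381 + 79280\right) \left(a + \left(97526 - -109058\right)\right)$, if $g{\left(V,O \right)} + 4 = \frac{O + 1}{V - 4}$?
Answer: $\frac{284831426915}{4} \approx 7.1208 \cdot 10^{10}$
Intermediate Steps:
$g{\left(V,O \right)} = -4 + \frac{1 + O}{-4 + V}$ ($g{\left(V,O \right)} = -4 + \frac{O + 1}{V - 4} = -4 + \frac{1 + O}{-4 + V}$)
$a = \frac{192147}{4}$ ($a = \frac{17 + 5 - -16}{-4 - 4} \left(-10113\right) = \frac{17 + 5 + 16}{-8} \left(-10113\right) = \left(- \frac{1}{8}\right) 38 \left(-10113\right) = \left(- \frac{19}{4}\right) \left(-10113\right) = \frac{192147}{4} \approx 48037.0$)
$363163 + \left(200381 + 79280\right) \left(a + \left(97526 - -109058\right)\right) = 363163 + \left(200381 + 79280\right) \left(\frac{192147}{4} + \left(97526 - -109058\right)\right) = 363163 + 279661 \left(\frac{192147}{4} + \left(97526 + 109058\right)\right) = 363163 + 279661 \left(\frac{192147}{4} + 206584\right) = 363163 + 279661 \cdot \frac{1018483}{4} = 363163 + \frac{284829974263}{4} = \frac{284831426915}{4}$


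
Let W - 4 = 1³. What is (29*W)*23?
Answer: 3335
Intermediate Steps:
W = 5 (W = 4 + 1³ = 4 + 1 = 5)
(29*W)*23 = (29*5)*23 = 145*23 = 3335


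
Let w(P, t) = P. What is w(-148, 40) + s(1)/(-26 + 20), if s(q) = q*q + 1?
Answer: -445/3 ≈ -148.33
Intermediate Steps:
s(q) = 1 + q² (s(q) = q² + 1 = 1 + q²)
w(-148, 40) + s(1)/(-26 + 20) = -148 + (1 + 1²)/(-26 + 20) = -148 + (1 + 1)/(-6) = -148 + 2*(-⅙) = -148 - ⅓ = -445/3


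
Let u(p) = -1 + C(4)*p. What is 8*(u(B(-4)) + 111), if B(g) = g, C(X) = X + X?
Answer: 624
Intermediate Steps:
C(X) = 2*X
u(p) = -1 + 8*p (u(p) = -1 + (2*4)*p = -1 + 8*p)
8*(u(B(-4)) + 111) = 8*((-1 + 8*(-4)) + 111) = 8*((-1 - 32) + 111) = 8*(-33 + 111) = 8*78 = 624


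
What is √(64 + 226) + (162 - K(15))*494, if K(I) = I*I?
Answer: -31122 + √290 ≈ -31105.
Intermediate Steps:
K(I) = I²
√(64 + 226) + (162 - K(15))*494 = √(64 + 226) + (162 - 1*15²)*494 = √290 + (162 - 1*225)*494 = √290 + (162 - 225)*494 = √290 - 63*494 = √290 - 31122 = -31122 + √290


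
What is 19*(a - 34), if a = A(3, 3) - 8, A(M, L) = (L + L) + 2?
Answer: -646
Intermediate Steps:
A(M, L) = 2 + 2*L (A(M, L) = 2*L + 2 = 2 + 2*L)
a = 0 (a = (2 + 2*3) - 8 = (2 + 6) - 8 = 8 - 8 = 0)
19*(a - 34) = 19*(0 - 34) = 19*(-34) = -646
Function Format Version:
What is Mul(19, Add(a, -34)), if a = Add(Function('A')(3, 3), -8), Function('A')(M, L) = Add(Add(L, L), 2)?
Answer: -646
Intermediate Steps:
Function('A')(M, L) = Add(2, Mul(2, L)) (Function('A')(M, L) = Add(Mul(2, L), 2) = Add(2, Mul(2, L)))
a = 0 (a = Add(Add(2, Mul(2, 3)), -8) = Add(Add(2, 6), -8) = Add(8, -8) = 0)
Mul(19, Add(a, -34)) = Mul(19, Add(0, -34)) = Mul(19, -34) = -646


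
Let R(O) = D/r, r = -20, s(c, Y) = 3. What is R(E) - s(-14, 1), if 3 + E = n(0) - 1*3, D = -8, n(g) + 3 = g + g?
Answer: -13/5 ≈ -2.6000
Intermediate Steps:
n(g) = -3 + 2*g (n(g) = -3 + (g + g) = -3 + 2*g)
E = -9 (E = -3 + ((-3 + 2*0) - 1*3) = -3 + ((-3 + 0) - 3) = -3 + (-3 - 3) = -3 - 6 = -9)
R(O) = ⅖ (R(O) = -8/(-20) = -8*(-1/20) = ⅖)
R(E) - s(-14, 1) = ⅖ - 1*3 = ⅖ - 3 = -13/5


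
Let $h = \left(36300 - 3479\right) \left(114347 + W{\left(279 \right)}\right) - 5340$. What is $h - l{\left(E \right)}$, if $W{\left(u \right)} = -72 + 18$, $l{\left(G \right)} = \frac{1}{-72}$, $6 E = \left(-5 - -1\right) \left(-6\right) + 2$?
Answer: $\frac{270086775337}{72} \approx 3.7512 \cdot 10^{9}$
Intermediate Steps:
$E = \frac{13}{3}$ ($E = \frac{\left(-5 - -1\right) \left(-6\right) + 2}{6} = \frac{\left(-5 + 1\right) \left(-6\right) + 2}{6} = \frac{\left(-4\right) \left(-6\right) + 2}{6} = \frac{24 + 2}{6} = \frac{1}{6} \cdot 26 = \frac{13}{3} \approx 4.3333$)
$l{\left(G \right)} = - \frac{1}{72}$
$W{\left(u \right)} = -54$
$h = 3751205213$ ($h = \left(36300 - 3479\right) \left(114347 - 54\right) - 5340 = 32821 \cdot 114293 - 5340 = 3751210553 - 5340 = 3751205213$)
$h - l{\left(E \right)} = 3751205213 - - \frac{1}{72} = 3751205213 + \frac{1}{72} = \frac{270086775337}{72}$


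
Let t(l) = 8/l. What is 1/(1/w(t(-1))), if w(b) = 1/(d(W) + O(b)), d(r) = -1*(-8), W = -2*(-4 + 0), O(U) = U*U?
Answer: 1/72 ≈ 0.013889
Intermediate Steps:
O(U) = U²
W = 8 (W = -2*(-4) = 8)
d(r) = 8
w(b) = 1/(8 + b²)
1/(1/w(t(-1))) = 1/(1/(1/(8 + (8/(-1))²))) = 1/(1/(1/(8 + (8*(-1))²))) = 1/(1/(1/(8 + (-8)²))) = 1/(1/(1/(8 + 64))) = 1/(1/(1/72)) = 1/72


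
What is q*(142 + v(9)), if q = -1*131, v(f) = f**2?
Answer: -29213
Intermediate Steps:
q = -131
q*(142 + v(9)) = -131*(142 + 9**2) = -131*(142 + 81) = -131*223 = -29213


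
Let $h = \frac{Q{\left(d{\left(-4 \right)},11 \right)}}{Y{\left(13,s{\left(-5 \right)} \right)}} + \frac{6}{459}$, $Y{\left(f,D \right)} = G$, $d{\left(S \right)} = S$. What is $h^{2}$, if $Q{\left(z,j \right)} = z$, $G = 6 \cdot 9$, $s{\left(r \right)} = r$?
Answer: $\frac{784}{210681} \approx 0.0037213$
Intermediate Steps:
$G = 54$
$Y{\left(f,D \right)} = 54$
$h = - \frac{28}{459}$ ($h = - \frac{4}{54} + \frac{6}{459} = \left(-4\right) \frac{1}{54} + 6 \cdot \frac{1}{459} = - \frac{2}{27} + \frac{2}{153} = - \frac{28}{459} \approx -0.061002$)
$h^{2} = \left(- \frac{28}{459}\right)^{2} = \frac{784}{210681}$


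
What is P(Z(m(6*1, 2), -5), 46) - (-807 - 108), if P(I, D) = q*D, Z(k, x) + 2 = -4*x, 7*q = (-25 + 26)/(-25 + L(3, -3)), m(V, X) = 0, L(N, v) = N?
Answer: 70432/77 ≈ 914.70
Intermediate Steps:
q = -1/154 (q = ((-25 + 26)/(-25 + 3))/7 = (1/(-22))/7 = (1*(-1/22))/7 = (⅐)*(-1/22) = -1/154 ≈ -0.0064935)
Z(k, x) = -2 - 4*x
P(I, D) = -D/154
P(Z(m(6*1, 2), -5), 46) - (-807 - 108) = -1/154*46 - (-807 - 108) = -23/77 - 1*(-915) = -23/77 + 915 = 70432/77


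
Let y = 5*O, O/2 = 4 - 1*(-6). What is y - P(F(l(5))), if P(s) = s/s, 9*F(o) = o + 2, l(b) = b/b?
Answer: 99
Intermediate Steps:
O = 20 (O = 2*(4 - 1*(-6)) = 2*(4 + 6) = 2*10 = 20)
l(b) = 1
F(o) = 2/9 + o/9 (F(o) = (o + 2)/9 = (2 + o)/9 = 2/9 + o/9)
y = 100 (y = 5*20 = 100)
P(s) = 1
y - P(F(l(5))) = 100 - 1*1 = 100 - 1 = 99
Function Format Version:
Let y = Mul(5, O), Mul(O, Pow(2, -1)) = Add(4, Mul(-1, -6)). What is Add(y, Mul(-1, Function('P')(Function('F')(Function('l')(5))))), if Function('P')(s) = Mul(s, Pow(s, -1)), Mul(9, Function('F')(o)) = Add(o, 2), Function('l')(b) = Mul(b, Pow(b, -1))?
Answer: 99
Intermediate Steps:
O = 20 (O = Mul(2, Add(4, Mul(-1, -6))) = Mul(2, Add(4, 6)) = Mul(2, 10) = 20)
Function('l')(b) = 1
Function('F')(o) = Add(Rational(2, 9), Mul(Rational(1, 9), o)) (Function('F')(o) = Mul(Rational(1, 9), Add(o, 2)) = Mul(Rational(1, 9), Add(2, o)) = Add(Rational(2, 9), Mul(Rational(1, 9), o)))
y = 100 (y = Mul(5, 20) = 100)
Function('P')(s) = 1
Add(y, Mul(-1, Function('P')(Function('F')(Function('l')(5))))) = Add(100, Mul(-1, 1)) = Add(100, -1) = 99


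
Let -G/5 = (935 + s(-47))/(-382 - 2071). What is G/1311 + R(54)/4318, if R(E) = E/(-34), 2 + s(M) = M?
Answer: 238359739/236065107498 ≈ 0.0010097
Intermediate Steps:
s(M) = -2 + M
R(E) = -E/34 (R(E) = E*(-1/34) = -E/34)
G = 4430/2453 (G = -5*(935 + (-2 - 47))/(-382 - 2071) = -5*(935 - 49)/(-2453) = -4430*(-1)/2453 = -5*(-886/2453) = 4430/2453 ≈ 1.8060)
G/1311 + R(54)/4318 = (4430/2453)/1311 - 1/34*54/4318 = (4430/2453)*(1/1311) - 27/17*1/4318 = 4430/3215883 - 27/73406 = 238359739/236065107498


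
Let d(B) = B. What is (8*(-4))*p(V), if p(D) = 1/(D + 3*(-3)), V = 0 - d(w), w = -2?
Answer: 32/7 ≈ 4.5714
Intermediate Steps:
V = 2 (V = 0 - 1*(-2) = 0 + 2 = 2)
p(D) = 1/(-9 + D) (p(D) = 1/(D - 9) = 1/(-9 + D))
(8*(-4))*p(V) = (8*(-4))/(-9 + 2) = -32/(-7) = -32*(-⅐) = 32/7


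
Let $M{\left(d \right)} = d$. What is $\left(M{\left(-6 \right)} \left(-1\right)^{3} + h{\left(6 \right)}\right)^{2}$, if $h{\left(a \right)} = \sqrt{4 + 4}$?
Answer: $44 + 24 \sqrt{2} \approx 77.941$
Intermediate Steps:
$h{\left(a \right)} = 2 \sqrt{2}$ ($h{\left(a \right)} = \sqrt{8} = 2 \sqrt{2}$)
$\left(M{\left(-6 \right)} \left(-1\right)^{3} + h{\left(6 \right)}\right)^{2} = \left(- 6 \left(-1\right)^{3} + 2 \sqrt{2}\right)^{2} = \left(\left(-6\right) \left(-1\right) + 2 \sqrt{2}\right)^{2} = \left(6 + 2 \sqrt{2}\right)^{2}$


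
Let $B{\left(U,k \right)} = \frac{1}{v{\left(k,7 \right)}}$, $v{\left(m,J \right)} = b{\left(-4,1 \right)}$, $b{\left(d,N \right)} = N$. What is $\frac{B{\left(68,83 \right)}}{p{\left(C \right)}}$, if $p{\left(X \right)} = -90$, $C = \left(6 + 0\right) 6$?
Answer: $- \frac{1}{90} \approx -0.011111$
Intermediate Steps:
$C = 36$ ($C = 6 \cdot 6 = 36$)
$v{\left(m,J \right)} = 1$
$B{\left(U,k \right)} = 1$ ($B{\left(U,k \right)} = 1^{-1} = 1$)
$\frac{B{\left(68,83 \right)}}{p{\left(C \right)}} = 1 \frac{1}{-90} = 1 \left(- \frac{1}{90}\right) = - \frac{1}{90}$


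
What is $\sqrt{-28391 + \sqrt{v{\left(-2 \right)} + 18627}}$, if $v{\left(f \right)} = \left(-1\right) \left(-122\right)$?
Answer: $\sqrt{-28391 + \sqrt{18749}} \approx 168.09 i$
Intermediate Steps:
$v{\left(f \right)} = 122$
$\sqrt{-28391 + \sqrt{v{\left(-2 \right)} + 18627}} = \sqrt{-28391 + \sqrt{122 + 18627}} = \sqrt{-28391 + \sqrt{18749}}$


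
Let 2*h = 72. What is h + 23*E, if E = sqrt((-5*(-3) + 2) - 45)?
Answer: 36 + 46*I*sqrt(7) ≈ 36.0 + 121.7*I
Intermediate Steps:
h = 36 (h = (1/2)*72 = 36)
E = 2*I*sqrt(7) (E = sqrt((15 + 2) - 45) = sqrt(17 - 45) = sqrt(-28) = 2*I*sqrt(7) ≈ 5.2915*I)
h + 23*E = 36 + 23*(2*I*sqrt(7)) = 36 + 46*I*sqrt(7)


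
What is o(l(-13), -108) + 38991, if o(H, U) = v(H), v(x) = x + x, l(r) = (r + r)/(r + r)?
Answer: 38993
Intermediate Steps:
l(r) = 1 (l(r) = (2*r)/((2*r)) = (2*r)*(1/(2*r)) = 1)
v(x) = 2*x
o(H, U) = 2*H
o(l(-13), -108) + 38991 = 2*1 + 38991 = 2 + 38991 = 38993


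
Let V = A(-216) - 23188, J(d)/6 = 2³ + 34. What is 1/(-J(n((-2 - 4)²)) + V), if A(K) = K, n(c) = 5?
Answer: -1/23656 ≈ -4.2273e-5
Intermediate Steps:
J(d) = 252 (J(d) = 6*(2³ + 34) = 6*(8 + 34) = 6*42 = 252)
V = -23404 (V = -216 - 23188 = -23404)
1/(-J(n((-2 - 4)²)) + V) = 1/(-1*252 - 23404) = 1/(-252 - 23404) = 1/(-23656) = -1/23656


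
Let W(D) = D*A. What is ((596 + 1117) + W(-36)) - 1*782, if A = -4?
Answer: 1075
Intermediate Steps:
W(D) = -4*D (W(D) = D*(-4) = -4*D)
((596 + 1117) + W(-36)) - 1*782 = ((596 + 1117) - 4*(-36)) - 1*782 = (1713 + 144) - 782 = 1857 - 782 = 1075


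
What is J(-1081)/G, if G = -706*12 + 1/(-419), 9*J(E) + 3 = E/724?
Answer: 1363007/23130294804 ≈ 5.8927e-5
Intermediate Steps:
J(E) = -1/3 + E/6516 (J(E) = -1/3 + (E/724)/9 = -1/3 + E/6516)
G = -3549769/419 (G = -8472 - 1/419 = -3549769/419 ≈ -8472.0)
J(-1081)/G = (-1/3 + (1/6516)*(-1081))/(-3549769/419) = (-1/3 - 1081/6516)*(-419/3549769) = -3253/6516*(-419/3549769) = 1363007/23130294804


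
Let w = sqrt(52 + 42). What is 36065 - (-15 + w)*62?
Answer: 36995 - 62*sqrt(94) ≈ 36394.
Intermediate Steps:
w = sqrt(94) ≈ 9.6954
36065 - (-15 + w)*62 = 36065 - (-15 + sqrt(94))*62 = 36065 - (-930 + 62*sqrt(94)) = 36065 + (930 - 62*sqrt(94)) = 36995 - 62*sqrt(94)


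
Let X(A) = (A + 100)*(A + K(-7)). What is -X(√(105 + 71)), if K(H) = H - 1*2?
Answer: 724 - 364*√11 ≈ -483.25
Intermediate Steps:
K(H) = -2 + H (K(H) = H - 2 = -2 + H)
X(A) = (-9 + A)*(100 + A) (X(A) = (A + 100)*(A + (-2 - 7)) = (100 + A)*(A - 9) = (100 + A)*(-9 + A) = (-9 + A)*(100 + A))
-X(√(105 + 71)) = -(-900 + (√(105 + 71))² + 91*√(105 + 71)) = -(-900 + (√176)² + 91*√176) = -(-900 + (4*√11)² + 91*(4*√11)) = -(-900 + 176 + 364*√11) = -(-724 + 364*√11) = 724 - 364*√11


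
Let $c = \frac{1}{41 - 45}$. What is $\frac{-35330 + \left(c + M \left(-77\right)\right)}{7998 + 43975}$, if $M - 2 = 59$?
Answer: $- \frac{160109}{207892} \approx -0.77015$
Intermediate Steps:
$M = 61$ ($M = 2 + 59 = 61$)
$c = - \frac{1}{4}$ ($c = \frac{1}{-4} = - \frac{1}{4} \approx -0.25$)
$\frac{-35330 + \left(c + M \left(-77\right)\right)}{7998 + 43975} = \frac{-35330 + \left(- \frac{1}{4} + 61 \left(-77\right)\right)}{7998 + 43975} = \frac{-35330 - \frac{18789}{4}}{51973} = \left(-35330 - \frac{18789}{4}\right) \frac{1}{51973} = \left(- \frac{160109}{4}\right) \frac{1}{51973} = - \frac{160109}{207892}$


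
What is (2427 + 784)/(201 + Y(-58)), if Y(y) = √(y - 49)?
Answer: 2613/164 - 13*I*√107/164 ≈ 15.933 - 0.81996*I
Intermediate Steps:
Y(y) = √(-49 + y)
(2427 + 784)/(201 + Y(-58)) = (2427 + 784)/(201 + √(-49 - 58)) = 3211/(201 + √(-107)) = 3211/(201 + I*√107)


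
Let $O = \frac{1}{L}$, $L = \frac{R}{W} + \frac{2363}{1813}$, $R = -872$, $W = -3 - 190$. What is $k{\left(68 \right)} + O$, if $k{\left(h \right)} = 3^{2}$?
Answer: $\frac{18682864}{2036995} \approx 9.1718$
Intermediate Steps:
$W = -193$ ($W = -3 - 190 = -193$)
$k{\left(h \right)} = 9$
$L = \frac{2036995}{349909}$ ($L = - \frac{872}{-193} + \frac{2363}{1813} = \left(-872\right) \left(- \frac{1}{193}\right) + 2363 \cdot \frac{1}{1813} = \frac{872}{193} + \frac{2363}{1813} = \frac{2036995}{349909} \approx 5.8215$)
$O = \frac{349909}{2036995}$ ($O = \frac{1}{\frac{2036995}{349909}} = \frac{349909}{2036995} \approx 0.17178$)
$k{\left(68 \right)} + O = 9 + \frac{349909}{2036995} = \frac{18682864}{2036995}$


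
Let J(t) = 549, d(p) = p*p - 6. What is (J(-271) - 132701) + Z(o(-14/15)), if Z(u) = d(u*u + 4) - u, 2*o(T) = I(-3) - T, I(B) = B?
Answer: -107026340279/810000 ≈ -1.3213e+5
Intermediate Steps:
d(p) = -6 + p**2 (d(p) = p**2 - 6 = -6 + p**2)
o(T) = -3/2 - T/2 (o(T) = (-3 - T)/2 = -3/2 - T/2)
Z(u) = -6 + (4 + u**2)**2 - u (Z(u) = (-6 + (u*u + 4)**2) - u = (-6 + (u**2 + 4)**2) - u = (-6 + (4 + u**2)**2) - u = -6 + (4 + u**2)**2 - u)
(J(-271) - 132701) + Z(o(-14/15)) = (549 - 132701) + (-6 + (4 + (-3/2 - (-7)/15)**2)**2 - (-3/2 - (-7)/15)) = -132152 + (-6 + (4 + (-3/2 - (-7)/15)**2)**2 - (-3/2 - (-7)/15)) = -132152 + (-6 + (4 + (-3/2 - 1/2*(-14/15))**2)**2 - (-3/2 - 1/2*(-14/15))) = -132152 + (-6 + (4 + (-3/2 + 7/15)**2)**2 - (-3/2 + 7/15)) = -132152 + (-6 + (4 + (-31/30)**2)**2 - 1*(-31/30)) = -132152 + (-6 + (4 + 961/900)**2 + 31/30) = -132152 + (-6 + (4561/900)**2 + 31/30) = -132152 + (-6 + 20802721/810000 + 31/30) = -132152 + 16779721/810000 = -107026340279/810000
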